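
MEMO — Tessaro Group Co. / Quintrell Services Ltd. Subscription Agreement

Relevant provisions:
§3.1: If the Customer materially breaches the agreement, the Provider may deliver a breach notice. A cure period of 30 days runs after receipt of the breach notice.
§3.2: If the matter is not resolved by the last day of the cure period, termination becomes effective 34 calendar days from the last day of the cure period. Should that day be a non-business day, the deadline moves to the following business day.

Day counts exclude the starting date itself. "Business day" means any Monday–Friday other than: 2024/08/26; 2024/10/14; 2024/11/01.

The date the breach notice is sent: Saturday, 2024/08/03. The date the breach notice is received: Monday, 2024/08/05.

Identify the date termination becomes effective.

The last day of the cure period: 30 calendar days after 2024/08/05 is 2024/09/04.
The date termination becomes effective: 2024/09/04 + 34 days = 2024/10/08. 2024/10/08 is a Tuesday and is not a listed holiday, so no roll-forward applies.

2024/10/08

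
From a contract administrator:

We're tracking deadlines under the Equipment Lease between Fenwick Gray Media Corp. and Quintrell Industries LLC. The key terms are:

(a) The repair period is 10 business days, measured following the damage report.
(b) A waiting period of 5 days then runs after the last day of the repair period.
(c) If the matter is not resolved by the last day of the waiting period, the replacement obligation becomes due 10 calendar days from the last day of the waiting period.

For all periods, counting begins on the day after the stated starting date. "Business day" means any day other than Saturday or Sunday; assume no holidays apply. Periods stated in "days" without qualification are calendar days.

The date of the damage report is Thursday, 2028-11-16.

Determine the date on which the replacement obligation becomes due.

2028-12-15

The last day of the repair period: counting 10 business days from Thursday, 2028-11-16 (Nov 17, Nov 20, Nov 21, Nov 22, Nov 23, Nov 24, Nov 27, Nov 28, Nov 29, Nov 30, skipping weekends) reaches Thursday, 2028-11-30.
Adding 5 calendar days to 2028-11-30 gives 2028-12-05, which is the last day of the waiting period.
The date on which the replacement obligation becomes due: 10 calendar days after 2028-12-05 is 2028-12-15.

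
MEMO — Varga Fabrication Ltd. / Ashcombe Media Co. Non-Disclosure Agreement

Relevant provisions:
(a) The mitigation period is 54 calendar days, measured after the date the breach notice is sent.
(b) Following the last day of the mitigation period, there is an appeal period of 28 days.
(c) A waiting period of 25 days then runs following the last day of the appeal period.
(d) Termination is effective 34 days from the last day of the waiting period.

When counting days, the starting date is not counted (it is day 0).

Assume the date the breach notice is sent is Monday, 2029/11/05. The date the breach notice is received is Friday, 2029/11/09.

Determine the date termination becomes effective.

2030/03/26

The last day of the mitigation period: 2029/11/05 + 54 days = 2029/12/29.
Adding 28 calendar days to 2029/12/29 gives 2030/01/26, which is the last day of the appeal period.
The last day of the waiting period: 25 calendar days after 2030/01/26 is 2030/02/20.
The date termination becomes effective: 2030/02/20 + 34 days = 2030/03/26.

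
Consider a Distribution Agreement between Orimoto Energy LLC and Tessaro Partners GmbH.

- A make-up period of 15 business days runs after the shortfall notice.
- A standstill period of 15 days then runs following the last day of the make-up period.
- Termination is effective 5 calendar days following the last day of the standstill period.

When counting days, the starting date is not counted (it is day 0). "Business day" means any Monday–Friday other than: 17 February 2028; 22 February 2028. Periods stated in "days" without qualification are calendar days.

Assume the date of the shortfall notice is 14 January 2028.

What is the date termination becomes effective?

24 February 2028

The last day of the make-up period: 15 business days after Friday, 14 January 2028, skipping weekends — Jan 17, Jan 18, Jan 19, Jan 20, …, Feb 2, Feb 3, Feb 4 — lands on Friday, 4 February 2028.
The last day of the standstill period: 15 calendar days after 4 February 2028 is 19 February 2028.
The date termination becomes effective: 19 February 2028 + 5 days = 24 February 2028.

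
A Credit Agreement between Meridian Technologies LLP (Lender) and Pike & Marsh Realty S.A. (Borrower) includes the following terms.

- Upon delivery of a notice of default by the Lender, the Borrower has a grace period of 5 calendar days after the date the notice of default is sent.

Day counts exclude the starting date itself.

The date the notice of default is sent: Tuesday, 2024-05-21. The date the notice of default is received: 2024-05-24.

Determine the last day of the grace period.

The last day of the grace period: 5 calendar days after 2024-05-21 is 2024-05-26.

2024-05-26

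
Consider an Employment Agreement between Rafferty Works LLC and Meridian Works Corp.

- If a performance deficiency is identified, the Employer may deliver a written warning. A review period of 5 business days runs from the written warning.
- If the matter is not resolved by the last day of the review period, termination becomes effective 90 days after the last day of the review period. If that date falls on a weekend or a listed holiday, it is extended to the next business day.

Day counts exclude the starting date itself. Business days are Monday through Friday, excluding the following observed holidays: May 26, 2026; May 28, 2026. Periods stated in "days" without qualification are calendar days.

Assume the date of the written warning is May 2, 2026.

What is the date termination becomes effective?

From Saturday, May 2, 2026, 5 business days (May 4, May 5, May 6, May 7, May 8, skipping weekends) brings us to Friday, May 8, 2026, which is the last day of the review period.
The date termination becomes effective: May 8, 2026 + 90 days = Aug 6, 2026. Aug 6, 2026 is a Thursday and is not a listed holiday, so no roll-forward applies.

Aug 6, 2026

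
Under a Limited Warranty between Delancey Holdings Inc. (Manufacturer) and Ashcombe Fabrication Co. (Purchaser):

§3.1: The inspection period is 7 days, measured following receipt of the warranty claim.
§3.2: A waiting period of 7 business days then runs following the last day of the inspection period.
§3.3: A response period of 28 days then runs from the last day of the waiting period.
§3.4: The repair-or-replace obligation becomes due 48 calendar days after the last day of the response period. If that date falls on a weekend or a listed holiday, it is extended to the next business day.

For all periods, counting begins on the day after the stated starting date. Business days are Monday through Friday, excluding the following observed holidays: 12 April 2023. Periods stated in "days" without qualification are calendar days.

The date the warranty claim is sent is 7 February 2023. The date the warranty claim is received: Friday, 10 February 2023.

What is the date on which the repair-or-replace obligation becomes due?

Adding 7 calendar days to 10 February 2023 gives 17 February 2023, which is the last day of the inspection period.
From Friday, 17 February 2023, 7 business days (Feb 20, Feb 21, Feb 22, Feb 23, Feb 24, Feb 27, Feb 28, skipping weekends) brings us to Tuesday, 28 February 2023, which is the last day of the waiting period.
The last day of the response period: 28 calendar days after 28 February 2023 is 28 March 2023.
The date on which the repair-or-replace obligation becomes due: 48 calendar days after 28 March 2023 is 15 May 2023. 15 May 2023 is a Monday and is not a listed holiday, so no roll-forward applies.

15 May 2023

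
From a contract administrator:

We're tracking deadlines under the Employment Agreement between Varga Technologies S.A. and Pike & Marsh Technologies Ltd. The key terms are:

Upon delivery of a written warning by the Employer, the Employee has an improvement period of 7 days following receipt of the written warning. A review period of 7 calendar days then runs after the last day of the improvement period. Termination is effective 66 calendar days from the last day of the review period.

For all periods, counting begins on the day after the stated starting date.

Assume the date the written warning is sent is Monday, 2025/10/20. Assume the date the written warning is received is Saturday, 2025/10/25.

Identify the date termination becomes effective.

The last day of the improvement period: 2025/10/25 + 7 days = 2025/11/01.
The last day of the review period: 2025/11/01 + 7 days = 2025/11/08.
The date termination becomes effective: 66 calendar days after 2025/11/08 is 2026/01/13.

2026/01/13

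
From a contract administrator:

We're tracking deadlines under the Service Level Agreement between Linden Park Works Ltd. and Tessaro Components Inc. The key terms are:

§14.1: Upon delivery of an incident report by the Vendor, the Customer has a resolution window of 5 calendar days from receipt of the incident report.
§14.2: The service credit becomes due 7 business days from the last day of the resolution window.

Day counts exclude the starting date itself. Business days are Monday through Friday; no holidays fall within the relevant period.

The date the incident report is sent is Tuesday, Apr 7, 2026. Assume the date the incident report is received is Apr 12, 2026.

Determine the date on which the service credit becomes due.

Apr 28, 2026

Adding 5 calendar days to Apr 12, 2026 gives Apr 17, 2026, which is the last day of the resolution window.
The date on which the service credit becomes due: counting 7 business days from Friday, Apr 17, 2026 (Apr 20, Apr 21, Apr 22, Apr 23, Apr 24, Apr 27, Apr 28, skipping weekends) reaches Tuesday, Apr 28, 2026.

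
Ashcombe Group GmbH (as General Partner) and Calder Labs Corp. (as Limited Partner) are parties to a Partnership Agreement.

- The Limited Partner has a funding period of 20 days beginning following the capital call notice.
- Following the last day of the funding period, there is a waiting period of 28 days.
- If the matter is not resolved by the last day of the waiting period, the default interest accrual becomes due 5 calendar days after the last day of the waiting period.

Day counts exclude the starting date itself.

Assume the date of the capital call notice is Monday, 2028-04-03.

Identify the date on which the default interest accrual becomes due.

2028-05-26

The last day of the funding period: 20 calendar days after 2028-04-03 is 2028-04-23.
Adding 28 calendar days to 2028-04-23 gives 2028-05-21, which is the last day of the waiting period.
The date on which the default interest accrual becomes due: 5 calendar days after 2028-05-21 is 2028-05-26.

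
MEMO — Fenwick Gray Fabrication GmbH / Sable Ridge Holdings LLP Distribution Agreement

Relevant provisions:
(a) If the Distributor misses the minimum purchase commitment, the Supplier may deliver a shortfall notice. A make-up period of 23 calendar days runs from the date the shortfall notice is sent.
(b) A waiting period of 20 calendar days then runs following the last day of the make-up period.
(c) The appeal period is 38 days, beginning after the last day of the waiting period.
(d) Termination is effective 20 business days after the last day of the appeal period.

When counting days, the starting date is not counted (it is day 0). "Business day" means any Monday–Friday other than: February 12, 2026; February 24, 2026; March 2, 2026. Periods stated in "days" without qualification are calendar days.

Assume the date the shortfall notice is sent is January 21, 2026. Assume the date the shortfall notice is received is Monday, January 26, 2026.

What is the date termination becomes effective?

The last day of the make-up period: January 21, 2026 + 23 days = February 13, 2026.
The last day of the waiting period: February 13, 2026 + 20 days = March 5, 2026.
The last day of the appeal period: March 5, 2026 + 38 days = April 12, 2026.
The date termination becomes effective: 20 business days after Sunday, April 12, 2026, skipping weekends — Apr 13, Apr 14, Apr 15, Apr 16, …, May 6, May 7, May 8 — lands on Friday, May 8, 2026.

May 8, 2026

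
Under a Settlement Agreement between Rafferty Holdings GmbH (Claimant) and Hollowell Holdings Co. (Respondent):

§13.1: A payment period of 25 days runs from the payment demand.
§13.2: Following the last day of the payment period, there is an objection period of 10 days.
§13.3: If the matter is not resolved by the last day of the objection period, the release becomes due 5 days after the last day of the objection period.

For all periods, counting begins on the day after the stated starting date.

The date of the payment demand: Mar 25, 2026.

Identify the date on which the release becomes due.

May 4, 2026

The last day of the payment period: Mar 25, 2026 + 25 days = Apr 19, 2026.
The last day of the objection period: 10 calendar days after Apr 19, 2026 is Apr 29, 2026.
The date on which the release becomes due: Apr 29, 2026 + 5 days = May 4, 2026.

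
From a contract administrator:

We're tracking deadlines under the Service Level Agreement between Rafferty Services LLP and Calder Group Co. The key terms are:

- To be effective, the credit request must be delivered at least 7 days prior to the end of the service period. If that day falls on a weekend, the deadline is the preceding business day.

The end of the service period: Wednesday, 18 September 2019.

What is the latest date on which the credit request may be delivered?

11 September 2019

Counting back 7 calendar days from 18 September 2019 gives 11 September 2019. That is a Wednesday, so no adjustment is needed.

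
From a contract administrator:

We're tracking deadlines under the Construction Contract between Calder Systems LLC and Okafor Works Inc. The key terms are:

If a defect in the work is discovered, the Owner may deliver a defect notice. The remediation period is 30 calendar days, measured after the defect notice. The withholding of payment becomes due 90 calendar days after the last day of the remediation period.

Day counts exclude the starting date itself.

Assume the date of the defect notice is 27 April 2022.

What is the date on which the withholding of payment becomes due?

25 August 2022

Adding 30 calendar days to 27 April 2022 gives 27 May 2022, which is the last day of the remediation period.
The date on which the withholding of payment becomes due: 27 May 2022 + 90 days = 25 August 2022.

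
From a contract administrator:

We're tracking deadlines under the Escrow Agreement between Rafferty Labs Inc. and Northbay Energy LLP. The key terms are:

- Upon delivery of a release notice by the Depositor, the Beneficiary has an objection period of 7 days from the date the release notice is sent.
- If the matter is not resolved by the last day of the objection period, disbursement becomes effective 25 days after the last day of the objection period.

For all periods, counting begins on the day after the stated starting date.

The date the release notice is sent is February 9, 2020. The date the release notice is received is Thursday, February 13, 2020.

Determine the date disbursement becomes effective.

The last day of the objection period: 7 calendar days after February 9, 2020 is February 16, 2020.
Adding 25 calendar days to February 16, 2020 gives March 12, 2020, which is the date disbursement becomes effective.

March 12, 2020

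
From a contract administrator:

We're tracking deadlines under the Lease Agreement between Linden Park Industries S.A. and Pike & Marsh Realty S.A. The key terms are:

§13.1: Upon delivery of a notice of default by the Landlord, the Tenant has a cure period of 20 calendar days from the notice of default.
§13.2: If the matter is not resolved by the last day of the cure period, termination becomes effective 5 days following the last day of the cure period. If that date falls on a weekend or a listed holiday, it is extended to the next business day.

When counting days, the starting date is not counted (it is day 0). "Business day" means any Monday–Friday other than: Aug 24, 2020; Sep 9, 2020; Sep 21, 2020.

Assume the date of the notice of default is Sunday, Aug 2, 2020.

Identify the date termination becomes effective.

Aug 27, 2020

The last day of the cure period: 20 calendar days after Aug 2, 2020 is Aug 22, 2020.
The date termination becomes effective: Aug 22, 2020 + 5 days = Aug 27, 2020. Aug 27, 2020 is a Thursday and is not a listed holiday, so no roll-forward applies.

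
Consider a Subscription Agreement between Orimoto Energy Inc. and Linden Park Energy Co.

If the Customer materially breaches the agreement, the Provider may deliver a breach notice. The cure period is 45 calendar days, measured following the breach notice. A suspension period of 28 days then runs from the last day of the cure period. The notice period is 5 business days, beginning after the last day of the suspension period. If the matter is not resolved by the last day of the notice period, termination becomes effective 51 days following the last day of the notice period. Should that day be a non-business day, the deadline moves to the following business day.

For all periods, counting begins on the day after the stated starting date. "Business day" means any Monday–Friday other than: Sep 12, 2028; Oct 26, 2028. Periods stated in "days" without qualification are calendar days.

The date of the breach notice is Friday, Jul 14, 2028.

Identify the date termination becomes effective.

The last day of the cure period: Jul 14, 2028 + 45 days = Aug 28, 2028.
The last day of the suspension period: Aug 28, 2028 + 28 days = Sep 25, 2028.
The last day of the notice period: 5 business days after Monday, Sep 25, 2028, skipping weekends — Sep 26, Sep 27, Sep 28, Sep 29, Oct 2 — lands on Monday, Oct 2, 2028.
The date termination becomes effective: 51 calendar days after Oct 2, 2028 is Nov 22, 2028. Nov 22, 2028 is a Wednesday and is not a listed holiday, so no roll-forward applies.

Nov 22, 2028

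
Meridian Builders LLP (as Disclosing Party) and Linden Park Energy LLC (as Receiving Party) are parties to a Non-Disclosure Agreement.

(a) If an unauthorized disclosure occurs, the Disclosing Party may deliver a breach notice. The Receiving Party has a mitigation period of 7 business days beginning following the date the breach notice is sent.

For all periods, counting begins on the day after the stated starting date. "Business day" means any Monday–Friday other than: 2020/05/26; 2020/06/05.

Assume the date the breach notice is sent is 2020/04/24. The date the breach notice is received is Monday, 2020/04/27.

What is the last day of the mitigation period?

2020/05/05

From Friday, 2020/04/24, 7 business days (Apr 27, Apr 28, Apr 29, Apr 30, May 1, May 4, May 5, skipping weekends) brings us to Tuesday, 2020/05/05, which is the last day of the mitigation period.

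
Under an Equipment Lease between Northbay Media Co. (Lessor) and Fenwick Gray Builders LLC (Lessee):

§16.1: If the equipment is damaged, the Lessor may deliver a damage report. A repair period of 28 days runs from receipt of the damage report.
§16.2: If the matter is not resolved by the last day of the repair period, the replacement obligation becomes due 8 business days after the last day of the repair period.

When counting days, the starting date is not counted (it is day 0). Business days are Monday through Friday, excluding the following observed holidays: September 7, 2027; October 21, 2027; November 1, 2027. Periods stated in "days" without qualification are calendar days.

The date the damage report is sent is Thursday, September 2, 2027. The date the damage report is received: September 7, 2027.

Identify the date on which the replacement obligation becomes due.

October 15, 2027

Adding 28 calendar days to September 7, 2027 gives October 5, 2027, which is the last day of the repair period.
The date on which the replacement obligation becomes due: counting 8 business days from Tuesday, October 5, 2027 (Oct 6, Oct 7, Oct 8, Oct 11, Oct 12, Oct 13, Oct 14, Oct 15, skipping weekends) reaches Friday, October 15, 2027.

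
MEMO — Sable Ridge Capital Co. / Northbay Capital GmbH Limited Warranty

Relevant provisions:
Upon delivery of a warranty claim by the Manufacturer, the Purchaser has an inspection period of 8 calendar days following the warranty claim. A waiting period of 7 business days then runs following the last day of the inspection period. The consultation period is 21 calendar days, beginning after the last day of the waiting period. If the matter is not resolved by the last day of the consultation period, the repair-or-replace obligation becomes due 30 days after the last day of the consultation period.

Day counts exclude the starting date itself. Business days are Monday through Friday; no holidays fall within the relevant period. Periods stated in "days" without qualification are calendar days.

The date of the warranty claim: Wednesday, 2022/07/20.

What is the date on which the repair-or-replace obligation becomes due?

2022/09/28

The last day of the inspection period: 8 calendar days after 2022/07/20 is 2022/07/28.
The last day of the waiting period: 7 business days after Thursday, 2022/07/28, skipping weekends — Jul 29, Aug 1, Aug 2, Aug 3, Aug 4, Aug 5, Aug 8 — lands on Monday, 2022/08/08.
The last day of the consultation period: 21 calendar days after 2022/08/08 is 2022/08/29.
The date on which the repair-or-replace obligation becomes due: 2022/08/29 + 30 days = 2022/09/28.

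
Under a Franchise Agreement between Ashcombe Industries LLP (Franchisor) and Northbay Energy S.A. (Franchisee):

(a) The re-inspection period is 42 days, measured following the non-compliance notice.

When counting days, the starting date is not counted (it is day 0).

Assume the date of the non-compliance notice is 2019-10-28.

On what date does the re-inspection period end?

2019-12-09

Adding 42 calendar days to 2019-10-28 gives 2019-12-09, which is the last day of the re-inspection period.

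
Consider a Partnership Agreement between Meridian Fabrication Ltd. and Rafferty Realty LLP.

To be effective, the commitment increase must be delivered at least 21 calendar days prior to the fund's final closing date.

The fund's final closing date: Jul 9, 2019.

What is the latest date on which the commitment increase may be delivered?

Jul 9, 2019 minus 21 days is Jun 18, 2019.

Jun 18, 2019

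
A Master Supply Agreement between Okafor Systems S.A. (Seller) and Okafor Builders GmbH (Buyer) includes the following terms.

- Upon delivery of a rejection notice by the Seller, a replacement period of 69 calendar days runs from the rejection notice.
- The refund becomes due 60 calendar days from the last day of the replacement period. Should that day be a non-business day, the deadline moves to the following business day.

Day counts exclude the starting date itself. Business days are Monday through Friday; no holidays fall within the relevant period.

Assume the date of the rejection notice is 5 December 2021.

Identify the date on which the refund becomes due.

13 April 2022

The last day of the replacement period: 5 December 2021 + 69 days = 12 February 2022.
Adding 60 calendar days to 12 February 2022 gives 13 April 2022, which is the date on which the refund becomes due. 13 April 2022 is a Wednesday, so no roll-forward applies.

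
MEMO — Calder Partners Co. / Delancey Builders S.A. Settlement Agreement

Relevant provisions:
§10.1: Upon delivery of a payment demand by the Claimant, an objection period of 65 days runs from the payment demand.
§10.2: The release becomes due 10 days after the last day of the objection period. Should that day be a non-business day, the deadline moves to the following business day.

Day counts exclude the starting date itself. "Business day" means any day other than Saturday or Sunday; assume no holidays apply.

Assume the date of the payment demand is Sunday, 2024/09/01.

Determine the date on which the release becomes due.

2024/11/15

Adding 65 calendar days to 2024/09/01 gives 2024/11/05, which is the last day of the objection period.
The date on which the release becomes due: 10 calendar days after 2024/11/05 is 2024/11/15. 2024/11/15 is a Friday, so no roll-forward applies.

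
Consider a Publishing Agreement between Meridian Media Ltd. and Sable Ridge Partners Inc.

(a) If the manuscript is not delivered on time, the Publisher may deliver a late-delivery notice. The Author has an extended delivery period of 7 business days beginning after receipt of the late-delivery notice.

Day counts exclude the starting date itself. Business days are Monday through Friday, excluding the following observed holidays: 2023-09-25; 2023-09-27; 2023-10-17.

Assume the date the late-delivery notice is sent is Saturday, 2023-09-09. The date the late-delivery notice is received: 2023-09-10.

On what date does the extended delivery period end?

2023-09-19

From Sunday, 2023-09-10, 7 business days (Sep 11, Sep 12, Sep 13, Sep 14, Sep 15, Sep 18, Sep 19, skipping weekends) brings us to Tuesday, 2023-09-19, which is the last day of the extended delivery period.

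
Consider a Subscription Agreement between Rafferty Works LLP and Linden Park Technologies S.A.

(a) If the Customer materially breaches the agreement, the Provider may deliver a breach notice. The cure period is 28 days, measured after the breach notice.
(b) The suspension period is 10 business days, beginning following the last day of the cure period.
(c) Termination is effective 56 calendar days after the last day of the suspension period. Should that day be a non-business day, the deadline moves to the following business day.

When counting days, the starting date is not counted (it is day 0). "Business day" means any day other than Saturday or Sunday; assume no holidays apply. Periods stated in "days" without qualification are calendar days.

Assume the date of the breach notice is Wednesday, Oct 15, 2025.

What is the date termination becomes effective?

Jan 21, 2026

The last day of the cure period: Oct 15, 2025 + 28 days = Nov 12, 2025.
From Wednesday, Nov 12, 2025, 10 business days (Nov 13, Nov 14, Nov 17, Nov 18, Nov 19, Nov 20, Nov 21, Nov 24, Nov 25, Nov 26, skipping weekends) brings us to Wednesday, Nov 26, 2025, which is the last day of the suspension period.
The date termination becomes effective: Nov 26, 2025 + 56 days = Jan 21, 2026. Jan 21, 2026 is a Wednesday, so no roll-forward applies.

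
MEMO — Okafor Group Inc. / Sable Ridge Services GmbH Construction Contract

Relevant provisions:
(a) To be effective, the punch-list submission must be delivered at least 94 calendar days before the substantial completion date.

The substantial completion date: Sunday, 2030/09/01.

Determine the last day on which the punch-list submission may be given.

Counting back 94 calendar days from 2030/09/01 gives 2030/05/30.

2030/05/30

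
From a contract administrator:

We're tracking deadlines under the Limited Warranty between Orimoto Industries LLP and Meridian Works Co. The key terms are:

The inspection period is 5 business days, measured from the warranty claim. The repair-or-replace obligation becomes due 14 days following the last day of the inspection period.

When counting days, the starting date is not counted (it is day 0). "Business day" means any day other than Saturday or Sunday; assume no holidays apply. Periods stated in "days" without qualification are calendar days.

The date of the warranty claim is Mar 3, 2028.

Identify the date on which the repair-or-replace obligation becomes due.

The last day of the inspection period: 5 business days after Friday, Mar 3, 2028, skipping weekends — Mar 6, Mar 7, Mar 8, Mar 9, Mar 10 — lands on Friday, Mar 10, 2028.
The date on which the repair-or-replace obligation becomes due: 14 calendar days after Mar 10, 2028 is Mar 24, 2028.

Mar 24, 2028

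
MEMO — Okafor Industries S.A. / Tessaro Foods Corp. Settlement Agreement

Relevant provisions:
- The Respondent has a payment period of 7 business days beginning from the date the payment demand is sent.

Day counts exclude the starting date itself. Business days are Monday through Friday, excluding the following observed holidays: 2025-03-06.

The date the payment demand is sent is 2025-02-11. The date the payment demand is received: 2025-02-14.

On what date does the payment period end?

The last day of the payment period: 7 business days after Tuesday, 2025-02-11, skipping weekends — Feb 12, Feb 13, Feb 14, Feb 17, Feb 18, Feb 19, Feb 20 — lands on Thursday, 2025-02-20.

2025-02-20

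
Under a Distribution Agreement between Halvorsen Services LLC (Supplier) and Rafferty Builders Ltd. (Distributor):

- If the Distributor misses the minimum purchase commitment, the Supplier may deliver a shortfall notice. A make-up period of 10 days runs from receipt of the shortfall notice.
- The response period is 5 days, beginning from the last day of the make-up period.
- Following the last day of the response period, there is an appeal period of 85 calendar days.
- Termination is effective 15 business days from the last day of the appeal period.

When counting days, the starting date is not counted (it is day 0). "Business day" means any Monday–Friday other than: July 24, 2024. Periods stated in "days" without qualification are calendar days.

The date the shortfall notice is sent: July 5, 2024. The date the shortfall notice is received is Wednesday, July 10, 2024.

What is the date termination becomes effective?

Adding 10 calendar days to July 10, 2024 gives July 20, 2024, which is the last day of the make-up period.
The last day of the response period: July 20, 2024 + 5 days = July 25, 2024.
The last day of the appeal period: July 25, 2024 + 85 days = October 18, 2024.
The date termination becomes effective: counting 15 business days from Friday, October 18, 2024 (Oct 21, Oct 22, Oct 23, Oct 24, …, Nov 6, Nov 7, Nov 8, skipping weekends) reaches Friday, November 8, 2024.

November 8, 2024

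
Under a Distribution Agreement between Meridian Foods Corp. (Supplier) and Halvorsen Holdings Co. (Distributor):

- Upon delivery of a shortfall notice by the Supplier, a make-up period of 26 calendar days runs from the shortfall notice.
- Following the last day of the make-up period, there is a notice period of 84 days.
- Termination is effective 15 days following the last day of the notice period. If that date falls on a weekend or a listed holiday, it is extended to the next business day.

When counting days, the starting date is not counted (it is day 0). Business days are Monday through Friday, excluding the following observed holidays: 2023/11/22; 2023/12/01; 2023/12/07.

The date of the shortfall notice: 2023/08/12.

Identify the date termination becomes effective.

Adding 26 calendar days to 2023/08/12 gives 2023/09/07, which is the last day of the make-up period.
Adding 84 calendar days to 2023/09/07 gives 2023/11/30, which is the last day of the notice period.
The date termination becomes effective: 2023/11/30 + 15 days = 2023/12/15. 2023/12/15 is a Friday and is not a listed holiday, so no roll-forward applies.

2023/12/15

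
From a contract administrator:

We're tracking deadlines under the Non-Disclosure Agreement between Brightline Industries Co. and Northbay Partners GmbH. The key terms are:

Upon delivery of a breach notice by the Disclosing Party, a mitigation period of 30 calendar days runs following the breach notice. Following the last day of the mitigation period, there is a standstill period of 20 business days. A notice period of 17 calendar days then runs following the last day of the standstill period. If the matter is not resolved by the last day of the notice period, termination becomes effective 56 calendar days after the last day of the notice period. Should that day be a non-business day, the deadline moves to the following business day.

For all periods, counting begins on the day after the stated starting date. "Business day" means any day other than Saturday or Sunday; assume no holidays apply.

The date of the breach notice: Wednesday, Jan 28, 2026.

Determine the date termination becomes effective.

Jun 8, 2026

Adding 30 calendar days to Jan 28, 2026 gives Feb 27, 2026, which is the last day of the mitigation period.
From Friday, Feb 27, 2026, 20 business days (Mar 2, Mar 3, Mar 4, Mar 5, …, Mar 25, Mar 26, Mar 27, skipping weekends) brings us to Friday, Mar 27, 2026, which is the last day of the standstill period.
The last day of the notice period: 17 calendar days after Mar 27, 2026 is Apr 13, 2026.
The date termination becomes effective: Apr 13, 2026 + 56 days = Jun 8, 2026. Jun 8, 2026 is a Monday, so no roll-forward applies.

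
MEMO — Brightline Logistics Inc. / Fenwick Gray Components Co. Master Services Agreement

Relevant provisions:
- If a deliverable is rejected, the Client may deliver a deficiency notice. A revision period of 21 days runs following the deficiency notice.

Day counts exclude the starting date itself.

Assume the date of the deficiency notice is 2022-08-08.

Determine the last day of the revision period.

2022-08-29

The last day of the revision period: 21 calendar days after 2022-08-08 is 2022-08-29.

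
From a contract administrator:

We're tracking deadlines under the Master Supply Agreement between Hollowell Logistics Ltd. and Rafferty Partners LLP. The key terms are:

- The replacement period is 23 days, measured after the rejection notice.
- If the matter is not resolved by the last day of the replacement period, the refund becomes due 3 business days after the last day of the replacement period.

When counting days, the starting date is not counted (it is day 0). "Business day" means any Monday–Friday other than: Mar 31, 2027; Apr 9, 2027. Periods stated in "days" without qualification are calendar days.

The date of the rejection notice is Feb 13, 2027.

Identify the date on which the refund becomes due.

Adding 23 calendar days to Feb 13, 2027 gives Mar 8, 2027, which is the last day of the replacement period.
From Monday, Mar 8, 2027, 3 business days (Mar 9, Mar 10, Mar 11, skipping weekends) brings us to Thursday, Mar 11, 2027, which is the date on which the refund becomes due.

Mar 11, 2027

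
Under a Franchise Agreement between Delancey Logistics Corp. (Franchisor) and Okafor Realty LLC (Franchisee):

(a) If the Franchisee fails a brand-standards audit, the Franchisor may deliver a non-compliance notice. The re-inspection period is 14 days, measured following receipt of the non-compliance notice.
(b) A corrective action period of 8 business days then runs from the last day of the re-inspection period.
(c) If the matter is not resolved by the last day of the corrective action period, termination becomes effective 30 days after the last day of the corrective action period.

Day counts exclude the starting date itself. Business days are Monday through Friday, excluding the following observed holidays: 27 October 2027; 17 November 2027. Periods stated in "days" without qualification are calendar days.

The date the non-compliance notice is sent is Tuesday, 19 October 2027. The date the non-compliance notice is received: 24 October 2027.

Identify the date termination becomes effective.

Adding 14 calendar days to 24 October 2027 gives 7 November 2027, which is the last day of the re-inspection period.
The last day of the corrective action period: counting 8 business days from Sunday, 7 November 2027 (Nov 8, Nov 9, Nov 10, Nov 11, Nov 12, Nov 15, Nov 16, Nov 18, skipping weekends and the listed holiday on Nov 17) reaches Thursday, 18 November 2027.
The date termination becomes effective: 18 November 2027 + 30 days = 18 December 2027.

18 December 2027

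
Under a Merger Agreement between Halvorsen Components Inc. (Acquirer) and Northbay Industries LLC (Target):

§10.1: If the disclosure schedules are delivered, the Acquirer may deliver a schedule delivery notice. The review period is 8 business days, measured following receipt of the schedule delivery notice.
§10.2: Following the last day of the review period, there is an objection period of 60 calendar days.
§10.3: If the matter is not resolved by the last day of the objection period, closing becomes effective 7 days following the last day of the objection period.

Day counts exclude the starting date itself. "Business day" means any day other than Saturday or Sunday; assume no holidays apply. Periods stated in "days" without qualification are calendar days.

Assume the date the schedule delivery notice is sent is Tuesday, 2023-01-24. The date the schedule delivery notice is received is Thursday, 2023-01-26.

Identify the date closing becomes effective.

From Thursday, 2023-01-26, 8 business days (Jan 27, Jan 30, Jan 31, Feb 1, Feb 2, Feb 3, Feb 6, Feb 7, skipping weekends) brings us to Tuesday, 2023-02-07, which is the last day of the review period.
Adding 60 calendar days to 2023-02-07 gives 2023-04-08, which is the last day of the objection period.
Adding 7 calendar days to 2023-04-08 gives 2023-04-15, which is the date closing becomes effective.

2023-04-15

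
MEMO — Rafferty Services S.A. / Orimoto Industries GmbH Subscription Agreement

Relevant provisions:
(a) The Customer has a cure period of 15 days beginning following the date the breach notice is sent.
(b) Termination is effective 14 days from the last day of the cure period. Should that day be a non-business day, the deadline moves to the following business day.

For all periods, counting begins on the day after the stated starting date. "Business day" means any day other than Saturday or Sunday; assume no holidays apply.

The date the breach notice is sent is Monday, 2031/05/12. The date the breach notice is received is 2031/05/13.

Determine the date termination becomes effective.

Adding 15 calendar days to 2031/05/12 gives 2031/05/27, which is the last day of the cure period.
The date termination becomes effective: 2031/05/27 + 14 days = 2031/06/10. 2031/06/10 is a Tuesday, so no roll-forward applies.

2031/06/10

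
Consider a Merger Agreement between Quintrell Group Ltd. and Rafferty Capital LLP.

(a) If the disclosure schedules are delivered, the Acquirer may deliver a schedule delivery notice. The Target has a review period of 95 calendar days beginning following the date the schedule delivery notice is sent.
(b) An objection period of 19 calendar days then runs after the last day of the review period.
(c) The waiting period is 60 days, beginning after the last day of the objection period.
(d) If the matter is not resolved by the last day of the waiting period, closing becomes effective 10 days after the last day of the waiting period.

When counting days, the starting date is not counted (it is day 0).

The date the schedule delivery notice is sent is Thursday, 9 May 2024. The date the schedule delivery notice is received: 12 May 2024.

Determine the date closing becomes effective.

9 November 2024

Adding 95 calendar days to 9 May 2024 gives 12 August 2024, which is the last day of the review period.
Adding 19 calendar days to 12 August 2024 gives 31 August 2024, which is the last day of the objection period.
Adding 60 calendar days to 31 August 2024 gives 30 October 2024, which is the last day of the waiting period.
The date closing becomes effective: 30 October 2024 + 10 days = 9 November 2024.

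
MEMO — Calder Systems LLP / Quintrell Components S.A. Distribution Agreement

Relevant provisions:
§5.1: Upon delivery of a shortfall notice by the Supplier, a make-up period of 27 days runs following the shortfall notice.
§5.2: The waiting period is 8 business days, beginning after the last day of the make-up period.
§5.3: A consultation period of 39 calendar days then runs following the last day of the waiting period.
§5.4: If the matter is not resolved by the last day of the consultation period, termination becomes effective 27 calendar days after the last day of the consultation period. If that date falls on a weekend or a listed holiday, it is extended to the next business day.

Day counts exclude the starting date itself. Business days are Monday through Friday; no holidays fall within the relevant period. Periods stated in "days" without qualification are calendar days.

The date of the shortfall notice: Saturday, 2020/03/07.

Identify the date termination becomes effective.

2020/06/22

The last day of the make-up period: 2020/03/07 + 27 days = 2020/04/03.
The last day of the waiting period: 8 business days after Friday, 2020/04/03, skipping weekends — Apr 6, Apr 7, Apr 8, Apr 9, Apr 10, Apr 13, Apr 14, Apr 15 — lands on Wednesday, 2020/04/15.
The last day of the consultation period: 2020/04/15 + 39 days = 2020/05/24.
Adding 27 calendar days to 2020/05/24 gives 2020/06/20, which is the date termination becomes effective. That falls on a Saturday, so it rolls to the next business day, Monday, 2020/06/22.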